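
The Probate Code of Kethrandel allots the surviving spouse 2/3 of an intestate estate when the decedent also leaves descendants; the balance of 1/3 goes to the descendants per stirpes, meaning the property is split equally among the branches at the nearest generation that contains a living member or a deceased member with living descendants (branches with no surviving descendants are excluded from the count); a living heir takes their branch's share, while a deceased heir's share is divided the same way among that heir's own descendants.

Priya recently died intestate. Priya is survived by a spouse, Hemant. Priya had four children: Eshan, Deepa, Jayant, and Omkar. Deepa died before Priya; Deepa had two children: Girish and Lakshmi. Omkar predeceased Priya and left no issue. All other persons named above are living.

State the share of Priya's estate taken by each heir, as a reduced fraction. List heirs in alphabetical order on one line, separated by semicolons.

Eshan 1/9; Girish 1/18; Hemant 2/3; Jayant 1/9; Lakshmi 1/18

Hemant, as surviving spouse, takes 2/3.
The remaining 1/3 passes to Priya's descendants per stirpes.
Omkar left no surviving issue, so that branch lapses and is disregarded.
The 1/3 is divided into 3 equal shares of 1/9 among Eshan, Deepa, Jayant.
Eshan is living and takes 1/9.
Deepa predeceased; the 1/9 allotted to Deepa's branch passes to Deepa's issue by representation.
The 1/9 is divided into 2 equal shares of 1/18 among Girish, Lakshmi.
Girish is living and takes 1/18.
Lakshmi is living and takes 1/18.
Jayant is living and takes 1/9.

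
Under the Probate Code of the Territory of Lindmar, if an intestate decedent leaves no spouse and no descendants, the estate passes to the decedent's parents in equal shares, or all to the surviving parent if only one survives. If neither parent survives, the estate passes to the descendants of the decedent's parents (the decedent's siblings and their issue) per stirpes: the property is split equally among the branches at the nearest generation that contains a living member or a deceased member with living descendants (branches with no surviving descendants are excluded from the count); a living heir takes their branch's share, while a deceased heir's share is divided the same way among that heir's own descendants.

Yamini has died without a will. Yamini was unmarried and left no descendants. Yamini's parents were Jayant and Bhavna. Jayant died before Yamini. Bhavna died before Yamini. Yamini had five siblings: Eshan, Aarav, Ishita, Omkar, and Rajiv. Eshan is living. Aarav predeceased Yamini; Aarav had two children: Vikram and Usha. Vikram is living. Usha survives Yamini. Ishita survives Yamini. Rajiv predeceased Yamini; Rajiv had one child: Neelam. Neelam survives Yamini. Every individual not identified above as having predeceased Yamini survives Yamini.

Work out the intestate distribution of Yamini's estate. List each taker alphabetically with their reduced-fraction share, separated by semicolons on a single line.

Eshan 1/5; Ishita 1/5; Neelam 1/5; Omkar 1/5; Usha 1/10; Vikram 1/10

Neither parent survives and there are no descendants, so the estate passes to Yamini's siblings and their issue per stirpes.
The estate is divided into 5 equal shares of 1/5 among Eshan, Aarav, Ishita, Omkar, Rajiv.
Eshan is living and takes 1/5.
Aarav predeceased; the 1/5 allotted to Aarav's branch passes to Aarav's issue by representation.
The 1/5 is divided into 2 equal shares of 1/10 among Vikram, Usha.
Vikram is living and takes 1/10.
Usha is living and takes 1/10.
Ishita is living and takes 1/5.
Omkar is living and takes 1/5.
Rajiv predeceased; the 1/5 allotted to Rajiv's branch passes to Rajiv's issue by representation.
Neelam is the sole taker at this level and receives the full 1/5.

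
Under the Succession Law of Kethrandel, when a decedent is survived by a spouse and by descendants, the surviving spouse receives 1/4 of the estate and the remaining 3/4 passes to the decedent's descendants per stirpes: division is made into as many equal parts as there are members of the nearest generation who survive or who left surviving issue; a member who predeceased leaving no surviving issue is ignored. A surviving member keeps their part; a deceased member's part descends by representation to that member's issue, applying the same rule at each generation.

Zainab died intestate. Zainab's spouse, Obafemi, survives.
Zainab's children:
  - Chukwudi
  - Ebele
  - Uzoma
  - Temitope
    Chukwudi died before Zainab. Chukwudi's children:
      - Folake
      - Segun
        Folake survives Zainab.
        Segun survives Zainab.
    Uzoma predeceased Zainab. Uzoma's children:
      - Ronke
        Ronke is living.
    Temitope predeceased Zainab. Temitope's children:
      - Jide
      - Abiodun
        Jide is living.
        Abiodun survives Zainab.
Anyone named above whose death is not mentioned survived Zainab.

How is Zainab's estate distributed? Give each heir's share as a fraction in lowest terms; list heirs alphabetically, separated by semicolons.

Obafemi, as surviving spouse, takes 1/4.
The remaining 3/4 passes to Zainab's descendants per stirpes.
The 3/4 is divided into 4 equal shares of 3/16 among Chukwudi, Ebele, Uzoma, Temitope.
Chukwudi predeceased; the 3/16 allotted to Chukwudi's branch passes to Chukwudi's issue by representation.
The 3/16 is divided into 2 equal shares of 3/32 among Folake, Segun.
Folake is living and takes 3/32.
Segun is living and takes 3/32.
Ebele is living and takes 3/16.
Uzoma predeceased; the 3/16 allotted to Uzoma's branch passes to Uzoma's issue by representation.
Ronke is the sole taker at this level and receives the full 3/16.
Temitope predeceased; the 3/16 allotted to Temitope's branch passes to Temitope's issue by representation.
The 3/16 is divided into 2 equal shares of 3/32 among Jide, Abiodun.
Jide is living and takes 3/32.
Abiodun is living and takes 3/32.

Abiodun 3/32; Ebele 3/16; Folake 3/32; Jide 3/32; Obafemi 1/4; Ronke 3/16; Segun 3/32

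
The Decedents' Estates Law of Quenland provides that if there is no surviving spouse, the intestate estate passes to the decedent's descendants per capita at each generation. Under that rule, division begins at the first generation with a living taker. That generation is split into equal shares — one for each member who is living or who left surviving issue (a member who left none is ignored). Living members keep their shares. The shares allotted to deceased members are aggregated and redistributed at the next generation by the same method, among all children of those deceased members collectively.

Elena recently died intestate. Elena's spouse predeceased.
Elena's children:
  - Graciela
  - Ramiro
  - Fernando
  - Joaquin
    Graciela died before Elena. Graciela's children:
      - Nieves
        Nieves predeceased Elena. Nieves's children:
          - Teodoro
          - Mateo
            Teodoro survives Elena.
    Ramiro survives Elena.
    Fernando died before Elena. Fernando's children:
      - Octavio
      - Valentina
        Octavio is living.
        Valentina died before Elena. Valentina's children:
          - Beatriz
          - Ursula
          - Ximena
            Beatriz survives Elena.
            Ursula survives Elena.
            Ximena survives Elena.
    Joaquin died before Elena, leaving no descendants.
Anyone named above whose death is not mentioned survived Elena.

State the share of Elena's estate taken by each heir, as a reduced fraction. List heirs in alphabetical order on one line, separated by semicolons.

Beatriz 4/45; Mateo 4/45; Octavio 2/9; Ramiro 1/3; Teodoro 4/45; Ursula 4/45; Ximena 4/45

There is no surviving spouse, so the entire estate passes to Elena's descendants per capita at each generation.
At generation 1 (Graciela, Ramiro, Fernando) there are 3 shares of (1)/3 = 1/3 each.
Living: Ramiro — each takes 1/3.
Deceased: Graciela and Fernando. Their combined 2/3 is pooled and carried to generation 2.
At generation 2 (Nieves, Octavio, Valentina) there are 3 shares of (2/3)/3 = 2/9 each.
Living: Octavio — each takes 2/9.
Deceased: Nieves and Valentina. Their combined 4/9 is pooled and carried to generation 3.
At generation 3 (Teodoro, Mateo, Beatriz, Ursula, Ximena) there are 5 shares of (4/9)/5 = 4/45 each.
Living: Teodoro, Mateo, Beatriz, Ursula, and Ximena — each takes 4/45.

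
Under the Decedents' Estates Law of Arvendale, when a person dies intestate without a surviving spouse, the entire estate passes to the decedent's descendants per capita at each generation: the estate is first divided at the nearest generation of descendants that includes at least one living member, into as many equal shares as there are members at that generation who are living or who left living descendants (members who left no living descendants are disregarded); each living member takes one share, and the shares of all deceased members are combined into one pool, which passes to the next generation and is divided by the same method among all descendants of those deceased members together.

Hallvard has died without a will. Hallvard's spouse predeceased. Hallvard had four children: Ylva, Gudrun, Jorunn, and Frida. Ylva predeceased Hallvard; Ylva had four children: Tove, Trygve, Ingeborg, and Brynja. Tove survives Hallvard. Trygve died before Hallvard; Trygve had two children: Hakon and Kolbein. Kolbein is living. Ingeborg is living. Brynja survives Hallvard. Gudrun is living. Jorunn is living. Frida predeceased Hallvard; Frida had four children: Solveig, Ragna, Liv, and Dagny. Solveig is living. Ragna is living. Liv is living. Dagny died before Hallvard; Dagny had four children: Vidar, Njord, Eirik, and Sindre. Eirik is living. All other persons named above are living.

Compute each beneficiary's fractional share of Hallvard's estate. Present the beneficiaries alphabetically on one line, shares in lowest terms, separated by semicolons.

There is no surviving spouse, so the entire estate passes to Hallvard's descendants per capita at each generation.
At generation 1 (Ylva, Gudrun, Jorunn, Frida) there are 4 shares of (1)/4 = 1/4 each.
Living: Gudrun and Jorunn — each takes 1/4.
Deceased: Ylva and Frida. Their combined 1/2 is pooled and carried to generation 2.
At generation 2 (Tove, Trygve, Ingeborg, Brynja, Solveig, Ragna, Liv, Dagny) there are 8 shares of (1/2)/8 = 1/16 each.
Living: Tove, Ingeborg, Brynja, Solveig, Ragna, and Liv — each takes 1/16.
Deceased: Trygve and Dagny. Their combined 1/8 is pooled and carried to generation 3.
At generation 3 (Hakon, Kolbein, Vidar, Njord, Eirik, Sindre) there are 6 shares of (1/8)/6 = 1/48 each.
Living: Hakon, Kolbein, Vidar, Njord, Eirik, and Sindre — each takes 1/48.

Brynja 1/16; Eirik 1/48; Gudrun 1/4; Hakon 1/48; Ingeborg 1/16; Jorunn 1/4; Kolbein 1/48; Liv 1/16; Njord 1/48; Ragna 1/16; Sindre 1/48; Solveig 1/16; Tove 1/16; Vidar 1/48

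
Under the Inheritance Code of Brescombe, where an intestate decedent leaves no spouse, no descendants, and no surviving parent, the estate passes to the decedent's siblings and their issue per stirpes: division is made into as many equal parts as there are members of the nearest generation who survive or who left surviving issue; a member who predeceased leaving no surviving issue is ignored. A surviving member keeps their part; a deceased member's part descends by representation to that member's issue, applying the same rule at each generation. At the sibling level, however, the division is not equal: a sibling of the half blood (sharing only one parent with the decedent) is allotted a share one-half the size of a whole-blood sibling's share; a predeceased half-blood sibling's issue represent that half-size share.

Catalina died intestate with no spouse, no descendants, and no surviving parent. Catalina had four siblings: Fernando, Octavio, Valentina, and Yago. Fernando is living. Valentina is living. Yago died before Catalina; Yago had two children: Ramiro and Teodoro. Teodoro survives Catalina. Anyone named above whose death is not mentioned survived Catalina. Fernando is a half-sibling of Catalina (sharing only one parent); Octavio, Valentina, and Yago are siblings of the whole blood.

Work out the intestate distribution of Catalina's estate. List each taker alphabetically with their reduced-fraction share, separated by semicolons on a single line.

No spouse, descendants, or parent survives, so the estate passes to Catalina's siblings per stirpes.
Half-blood siblings count for one-half the weight of whole-blood siblings at the initial division.
Dividing 1 in proportion to weights (total weight 7/2): Fernando (weight 1/2) → 1/7; Octavio (weight 1) → 2/7; Valentina (weight 1) → 2/7; Yago (weight 1) → 2/7.
Fernando is living and takes 1/7.
Octavio is living and takes 2/7.
Valentina is living and takes 2/7.
Yago predeceased; the 2/7 allotted to Yago's branch passes to Yago's issue by representation.
The 2/7 is divided into 2 equal shares of 1/7 among Ramiro, Teodoro.
Ramiro is living and takes 1/7.
Teodoro is living and takes 1/7.

Fernando 1/7; Octavio 2/7; Ramiro 1/7; Teodoro 1/7; Valentina 2/7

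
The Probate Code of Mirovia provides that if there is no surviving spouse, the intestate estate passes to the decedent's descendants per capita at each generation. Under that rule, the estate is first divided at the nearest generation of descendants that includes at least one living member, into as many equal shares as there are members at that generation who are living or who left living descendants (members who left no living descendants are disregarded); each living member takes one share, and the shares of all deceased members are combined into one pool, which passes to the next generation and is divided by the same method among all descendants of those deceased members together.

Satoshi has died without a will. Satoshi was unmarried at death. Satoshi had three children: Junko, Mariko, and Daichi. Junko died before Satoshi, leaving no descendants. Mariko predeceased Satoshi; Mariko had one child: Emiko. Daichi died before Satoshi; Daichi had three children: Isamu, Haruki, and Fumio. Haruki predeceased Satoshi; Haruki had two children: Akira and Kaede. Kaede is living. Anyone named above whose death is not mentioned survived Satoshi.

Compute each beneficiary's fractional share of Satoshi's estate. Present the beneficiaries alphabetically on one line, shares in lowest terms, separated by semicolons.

There is no surviving spouse, so the entire estate passes to Satoshi's descendants per capita at each generation.
No one at generation 1 (Mariko, Daichi) is living; moving to the next generation.
At generation 2 (Emiko, Isamu, Haruki, Fumio) there are 4 shares of (1)/4 = 1/4 each.
Living: Emiko, Isamu, and Fumio — each takes 1/4.
Deceased: Haruki. That 1/4 share is carried to generation 3.
At generation 3 (Akira, Kaede) there are 2 shares of (1/4)/2 = 1/8 each.
Living: Akira and Kaede — each takes 1/8.

Akira 1/8; Emiko 1/4; Fumio 1/4; Isamu 1/4; Kaede 1/8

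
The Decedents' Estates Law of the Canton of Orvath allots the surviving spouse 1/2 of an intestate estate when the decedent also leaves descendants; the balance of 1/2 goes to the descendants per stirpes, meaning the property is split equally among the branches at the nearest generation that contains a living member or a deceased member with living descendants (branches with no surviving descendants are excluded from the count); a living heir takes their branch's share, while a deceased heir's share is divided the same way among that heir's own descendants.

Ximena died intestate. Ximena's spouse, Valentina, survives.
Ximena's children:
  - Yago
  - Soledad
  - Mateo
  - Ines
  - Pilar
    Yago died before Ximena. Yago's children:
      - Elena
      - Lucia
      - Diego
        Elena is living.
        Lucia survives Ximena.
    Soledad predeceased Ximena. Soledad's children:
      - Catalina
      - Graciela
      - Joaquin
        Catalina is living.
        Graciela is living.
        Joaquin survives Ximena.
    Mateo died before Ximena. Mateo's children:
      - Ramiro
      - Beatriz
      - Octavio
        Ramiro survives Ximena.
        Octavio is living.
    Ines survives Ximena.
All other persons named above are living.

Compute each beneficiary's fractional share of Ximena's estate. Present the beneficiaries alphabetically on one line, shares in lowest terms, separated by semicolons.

Beatriz 1/30; Catalina 1/30; Diego 1/30; Elena 1/30; Graciela 1/30; Ines 1/10; Joaquin 1/30; Lucia 1/30; Octavio 1/30; Pilar 1/10; Ramiro 1/30; Valentina 1/2

Valentina, as surviving spouse, takes 1/2.
The remaining 1/2 passes to Ximena's descendants per stirpes.
The 1/2 is divided into 5 equal shares of 1/10 among Yago, Soledad, Mateo, Ines, Pilar.
Yago predeceased; the 1/10 allotted to Yago's branch passes to Yago's issue by representation.
The 1/10 is divided into 3 equal shares of 1/30 among Elena, Lucia, Diego.
Elena is living and takes 1/30.
Lucia is living and takes 1/30.
Diego is living and takes 1/30.
Soledad predeceased; the 1/10 allotted to Soledad's branch passes to Soledad's issue by representation.
The 1/10 is divided into 3 equal shares of 1/30 among Catalina, Graciela, Joaquin.
Catalina is living and takes 1/30.
Graciela is living and takes 1/30.
Joaquin is living and takes 1/30.
Mateo predeceased; the 1/10 allotted to Mateo's branch passes to Mateo's issue by representation.
The 1/10 is divided into 3 equal shares of 1/30 among Ramiro, Beatriz, Octavio.
Ramiro is living and takes 1/30.
Beatriz is living and takes 1/30.
Octavio is living and takes 1/30.
Ines is living and takes 1/10.
Pilar is living and takes 1/10.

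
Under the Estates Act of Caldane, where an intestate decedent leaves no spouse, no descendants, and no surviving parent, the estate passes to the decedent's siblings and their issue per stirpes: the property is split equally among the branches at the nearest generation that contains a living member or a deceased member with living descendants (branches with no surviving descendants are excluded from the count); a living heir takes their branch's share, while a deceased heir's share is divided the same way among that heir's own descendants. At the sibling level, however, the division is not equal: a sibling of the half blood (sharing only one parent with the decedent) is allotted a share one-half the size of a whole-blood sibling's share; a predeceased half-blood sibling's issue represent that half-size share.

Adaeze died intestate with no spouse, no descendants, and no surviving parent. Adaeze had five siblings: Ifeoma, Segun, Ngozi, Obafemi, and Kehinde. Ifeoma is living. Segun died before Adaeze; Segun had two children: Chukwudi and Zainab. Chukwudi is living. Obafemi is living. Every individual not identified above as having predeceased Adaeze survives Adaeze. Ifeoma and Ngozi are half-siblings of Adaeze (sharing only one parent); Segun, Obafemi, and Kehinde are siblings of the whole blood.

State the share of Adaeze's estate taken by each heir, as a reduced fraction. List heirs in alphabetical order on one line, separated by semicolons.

No spouse, descendants, or parent survives, so the estate passes to Adaeze's siblings per stirpes.
Half-blood siblings count for one-half the weight of whole-blood siblings at the initial division.
Dividing 1 in proportion to weights (total weight 4): Ifeoma (weight 1/2) → 1/8; Segun (weight 1) → 1/4; Ngozi (weight 1/2) → 1/8; Obafemi (weight 1) → 1/4; Kehinde (weight 1) → 1/4.
Ifeoma is living and takes 1/8.
Segun predeceased; the 1/4 allotted to Segun's branch passes to Segun's issue by representation.
The 1/4 is divided into 2 equal shares of 1/8 among Chukwudi, Zainab.
Chukwudi is living and takes 1/8.
Zainab is living and takes 1/8.
Ngozi is living and takes 1/8.
Obafemi is living and takes 1/4.
Kehinde is living and takes 1/4.

Chukwudi 1/8; Ifeoma 1/8; Kehinde 1/4; Ngozi 1/8; Obafemi 1/4; Zainab 1/8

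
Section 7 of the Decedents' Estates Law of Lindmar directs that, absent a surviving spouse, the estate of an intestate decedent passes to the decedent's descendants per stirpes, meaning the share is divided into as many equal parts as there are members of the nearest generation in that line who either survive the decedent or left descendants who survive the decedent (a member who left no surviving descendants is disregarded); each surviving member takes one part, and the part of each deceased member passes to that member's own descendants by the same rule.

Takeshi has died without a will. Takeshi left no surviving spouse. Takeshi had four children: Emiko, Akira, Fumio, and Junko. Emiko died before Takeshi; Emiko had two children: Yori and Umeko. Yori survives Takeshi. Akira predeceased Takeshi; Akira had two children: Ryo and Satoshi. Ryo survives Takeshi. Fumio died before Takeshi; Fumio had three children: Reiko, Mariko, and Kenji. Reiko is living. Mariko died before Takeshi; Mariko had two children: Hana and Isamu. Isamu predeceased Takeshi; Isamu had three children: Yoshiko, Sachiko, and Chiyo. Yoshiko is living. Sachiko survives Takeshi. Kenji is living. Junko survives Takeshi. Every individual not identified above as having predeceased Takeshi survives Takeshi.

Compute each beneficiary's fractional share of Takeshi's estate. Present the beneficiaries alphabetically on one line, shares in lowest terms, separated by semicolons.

Chiyo 1/72; Hana 1/24; Junko 1/4; Kenji 1/12; Reiko 1/12; Ryo 1/8; Sachiko 1/72; Satoshi 1/8; Umeko 1/8; Yori 1/8; Yoshiko 1/72

There is no surviving spouse, so the entire estate passes to Takeshi's descendants per stirpes.
The estate is divided into 4 equal shares of 1/4 among Emiko, Akira, Fumio, Junko.
Emiko predeceased; the 1/4 allotted to Emiko's branch passes to Emiko's issue by representation.
The 1/4 is divided into 2 equal shares of 1/8 among Yori, Umeko.
Yori is living and takes 1/8.
Umeko is living and takes 1/8.
Akira predeceased; the 1/4 allotted to Akira's branch passes to Akira's issue by representation.
The 1/4 is divided into 2 equal shares of 1/8 among Ryo, Satoshi.
Ryo is living and takes 1/8.
Satoshi is living and takes 1/8.
Fumio predeceased; the 1/4 allotted to Fumio's branch passes to Fumio's issue by representation.
The 1/4 is divided into 3 equal shares of 1/12 among Reiko, Mariko, Kenji.
Reiko is living and takes 1/12.
Mariko predeceased; the 1/12 allotted to Mariko's branch passes to Mariko's issue by representation.
The 1/12 is divided into 2 equal shares of 1/24 among Hana, Isamu.
Hana is living and takes 1/24.
Isamu predeceased; the 1/24 allotted to Isamu's branch passes to Isamu's issue by representation.
The 1/24 is divided into 3 equal shares of 1/72 among Yoshiko, Sachiko, Chiyo.
Yoshiko is living and takes 1/72.
Sachiko is living and takes 1/72.
Chiyo is living and takes 1/72.
Kenji is living and takes 1/12.
Junko is living and takes 1/4.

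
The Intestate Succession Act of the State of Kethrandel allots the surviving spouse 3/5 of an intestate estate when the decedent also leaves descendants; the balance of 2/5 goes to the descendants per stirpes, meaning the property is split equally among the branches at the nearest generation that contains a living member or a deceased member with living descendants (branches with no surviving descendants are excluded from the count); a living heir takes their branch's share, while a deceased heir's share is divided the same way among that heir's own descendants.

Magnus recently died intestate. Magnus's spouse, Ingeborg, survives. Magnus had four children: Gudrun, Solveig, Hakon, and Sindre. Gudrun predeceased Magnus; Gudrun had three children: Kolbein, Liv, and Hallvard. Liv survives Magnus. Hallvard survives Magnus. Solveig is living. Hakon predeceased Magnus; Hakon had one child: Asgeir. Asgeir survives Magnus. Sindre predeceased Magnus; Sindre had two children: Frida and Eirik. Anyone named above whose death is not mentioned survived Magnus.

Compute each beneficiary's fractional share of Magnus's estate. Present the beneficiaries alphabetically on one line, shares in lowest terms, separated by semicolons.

Ingeborg, as surviving spouse, takes 3/5.
The remaining 2/5 passes to Magnus's descendants per stirpes.
The 2/5 is divided into 4 equal shares of 1/10 among Gudrun, Solveig, Hakon, Sindre.
Gudrun predeceased; the 1/10 allotted to Gudrun's branch passes to Gudrun's issue by representation.
The 1/10 is divided into 3 equal shares of 1/30 among Kolbein, Liv, Hallvard.
Kolbein is living and takes 1/30.
Liv is living and takes 1/30.
Hallvard is living and takes 1/30.
Solveig is living and takes 1/10.
Hakon predeceased; the 1/10 allotted to Hakon's branch passes to Hakon's issue by representation.
Asgeir is the sole taker at this level and receives the full 1/10.
Sindre predeceased; the 1/10 allotted to Sindre's branch passes to Sindre's issue by representation.
The 1/10 is divided into 2 equal shares of 1/20 among Frida, Eirik.
Frida is living and takes 1/20.
Eirik is living and takes 1/20.

Asgeir 1/10; Eirik 1/20; Frida 1/20; Hallvard 1/30; Ingeborg 3/5; Kolbein 1/30; Liv 1/30; Solveig 1/10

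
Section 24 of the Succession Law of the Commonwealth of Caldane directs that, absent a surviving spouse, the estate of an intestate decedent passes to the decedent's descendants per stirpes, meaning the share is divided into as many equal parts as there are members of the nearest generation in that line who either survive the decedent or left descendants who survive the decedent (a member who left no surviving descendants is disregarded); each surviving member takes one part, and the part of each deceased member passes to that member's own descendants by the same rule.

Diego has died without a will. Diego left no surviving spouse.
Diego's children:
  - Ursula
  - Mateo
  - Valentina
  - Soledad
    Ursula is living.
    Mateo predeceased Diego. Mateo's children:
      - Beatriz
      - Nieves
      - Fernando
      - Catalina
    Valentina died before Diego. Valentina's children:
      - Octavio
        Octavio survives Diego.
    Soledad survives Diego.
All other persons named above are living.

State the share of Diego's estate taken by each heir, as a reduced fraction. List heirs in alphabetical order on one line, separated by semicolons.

Beatriz 1/16; Catalina 1/16; Fernando 1/16; Nieves 1/16; Octavio 1/4; Soledad 1/4; Ursula 1/4

There is no surviving spouse, so the entire estate passes to Diego's descendants per stirpes.
The estate is divided into 4 equal shares of 1/4 among Ursula, Mateo, Valentina, Soledad.
Ursula is living and takes 1/4.
Mateo predeceased; the 1/4 allotted to Mateo's branch passes to Mateo's issue by representation.
The 1/4 is divided into 4 equal shares of 1/16 among Beatriz, Nieves, Fernando, Catalina.
Beatriz is living and takes 1/16.
Nieves is living and takes 1/16.
Fernando is living and takes 1/16.
Catalina is living and takes 1/16.
Valentina predeceased; the 1/4 allotted to Valentina's branch passes to Valentina's issue by representation.
Octavio is the sole taker at this level and receives the full 1/4.
Soledad is living and takes 1/4.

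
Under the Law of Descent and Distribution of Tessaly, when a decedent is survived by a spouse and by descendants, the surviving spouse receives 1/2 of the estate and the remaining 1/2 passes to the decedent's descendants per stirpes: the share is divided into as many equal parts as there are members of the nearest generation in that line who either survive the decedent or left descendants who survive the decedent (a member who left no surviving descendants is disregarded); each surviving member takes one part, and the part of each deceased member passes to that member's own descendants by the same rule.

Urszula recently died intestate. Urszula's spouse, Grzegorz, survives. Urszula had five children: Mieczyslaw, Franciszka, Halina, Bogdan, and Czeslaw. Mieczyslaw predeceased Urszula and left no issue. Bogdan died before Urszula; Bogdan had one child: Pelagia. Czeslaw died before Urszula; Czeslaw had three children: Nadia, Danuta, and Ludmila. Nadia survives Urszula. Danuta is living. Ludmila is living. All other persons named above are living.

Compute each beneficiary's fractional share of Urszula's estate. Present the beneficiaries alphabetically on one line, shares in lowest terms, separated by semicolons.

Grzegorz, as surviving spouse, takes 1/2.
The remaining 1/2 passes to Urszula's descendants per stirpes.
Mieczyslaw left no surviving issue, so that branch lapses and is disregarded.
The 1/2 is divided into 4 equal shares of 1/8 among Franciszka, Halina, Bogdan, Czeslaw.
Franciszka is living and takes 1/8.
Halina is living and takes 1/8.
Bogdan predeceased; the 1/8 allotted to Bogdan's branch passes to Bogdan's issue by representation.
Pelagia is the sole taker at this level and receives the full 1/8.
Czeslaw predeceased; the 1/8 allotted to Czeslaw's branch passes to Czeslaw's issue by representation.
The 1/8 is divided into 3 equal shares of 1/24 among Nadia, Danuta, Ludmila.
Nadia is living and takes 1/24.
Danuta is living and takes 1/24.
Ludmila is living and takes 1/24.

Danuta 1/24; Franciszka 1/8; Grzegorz 1/2; Halina 1/8; Ludmila 1/24; Nadia 1/24; Pelagia 1/8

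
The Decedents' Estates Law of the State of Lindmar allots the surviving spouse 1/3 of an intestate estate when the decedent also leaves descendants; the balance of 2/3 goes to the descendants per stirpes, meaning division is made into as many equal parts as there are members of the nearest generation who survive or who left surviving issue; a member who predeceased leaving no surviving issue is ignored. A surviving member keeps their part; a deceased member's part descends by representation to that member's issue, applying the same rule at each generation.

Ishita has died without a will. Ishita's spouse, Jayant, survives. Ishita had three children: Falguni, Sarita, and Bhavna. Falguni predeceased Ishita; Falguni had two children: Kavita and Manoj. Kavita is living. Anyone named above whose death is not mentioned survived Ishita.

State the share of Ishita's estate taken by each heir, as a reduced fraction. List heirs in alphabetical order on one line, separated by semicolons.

Jayant, as surviving spouse, takes 1/3.
The remaining 2/3 passes to Ishita's descendants per stirpes.
The 2/3 is divided into 3 equal shares of 2/9 among Falguni, Sarita, Bhavna.
Falguni predeceased; the 2/9 allotted to Falguni's branch passes to Falguni's issue by representation.
The 2/9 is divided into 2 equal shares of 1/9 among Kavita, Manoj.
Kavita is living and takes 1/9.
Manoj is living and takes 1/9.
Sarita is living and takes 2/9.
Bhavna is living and takes 2/9.

Bhavna 2/9; Jayant 1/3; Kavita 1/9; Manoj 1/9; Sarita 2/9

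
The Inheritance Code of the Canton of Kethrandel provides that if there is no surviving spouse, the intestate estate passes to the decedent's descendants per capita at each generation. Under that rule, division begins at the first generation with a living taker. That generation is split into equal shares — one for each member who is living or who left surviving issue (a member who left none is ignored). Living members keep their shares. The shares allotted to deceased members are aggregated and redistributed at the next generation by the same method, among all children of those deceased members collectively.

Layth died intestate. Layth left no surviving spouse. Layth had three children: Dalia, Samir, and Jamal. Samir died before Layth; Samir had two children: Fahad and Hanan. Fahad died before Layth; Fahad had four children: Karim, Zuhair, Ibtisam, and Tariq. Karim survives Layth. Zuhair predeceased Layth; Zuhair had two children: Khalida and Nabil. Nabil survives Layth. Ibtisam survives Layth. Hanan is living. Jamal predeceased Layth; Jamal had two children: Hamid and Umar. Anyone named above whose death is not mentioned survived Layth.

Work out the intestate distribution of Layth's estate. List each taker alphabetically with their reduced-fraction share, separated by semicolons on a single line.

Dalia 1/3; Hamid 1/6; Hanan 1/6; Ibtisam 1/24; Karim 1/24; Khalida 1/48; Nabil 1/48; Tariq 1/24; Umar 1/6

There is no surviving spouse, so the entire estate passes to Layth's descendants per capita at each generation.
At generation 1 (Dalia, Samir, Jamal) there are 3 shares of (1)/3 = 1/3 each.
Living: Dalia — each takes 1/3.
Deceased: Samir and Jamal. Their combined 2/3 is pooled and carried to generation 2.
At generation 2 (Fahad, Hanan, Hamid, Umar) there are 4 shares of (2/3)/4 = 1/6 each.
Living: Hanan, Hamid, and Umar — each takes 1/6.
Deceased: Fahad. That 1/6 share is carried to generation 3.
At generation 3 (Karim, Zuhair, Ibtisam, Tariq) there are 4 shares of (1/6)/4 = 1/24 each.
Living: Karim, Ibtisam, and Tariq — each takes 1/24.
Deceased: Zuhair. That 1/24 share is carried to generation 4.
At generation 4 (Khalida, Nabil) there are 2 shares of (1/24)/2 = 1/48 each.
Living: Khalida and Nabil — each takes 1/48.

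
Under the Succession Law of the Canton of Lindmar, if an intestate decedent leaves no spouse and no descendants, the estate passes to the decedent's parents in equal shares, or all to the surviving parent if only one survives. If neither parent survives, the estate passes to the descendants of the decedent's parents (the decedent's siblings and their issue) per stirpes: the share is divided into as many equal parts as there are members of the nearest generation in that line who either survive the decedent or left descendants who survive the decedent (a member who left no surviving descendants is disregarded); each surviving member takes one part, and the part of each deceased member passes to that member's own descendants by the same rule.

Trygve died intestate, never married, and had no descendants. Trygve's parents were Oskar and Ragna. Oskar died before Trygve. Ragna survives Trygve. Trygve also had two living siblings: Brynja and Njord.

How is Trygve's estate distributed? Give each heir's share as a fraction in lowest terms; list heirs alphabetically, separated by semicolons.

Ragna 1

Only one parent, Ragna, survives, so Ragna takes the entire estate. The siblings take nothing because a surviving parent has priority.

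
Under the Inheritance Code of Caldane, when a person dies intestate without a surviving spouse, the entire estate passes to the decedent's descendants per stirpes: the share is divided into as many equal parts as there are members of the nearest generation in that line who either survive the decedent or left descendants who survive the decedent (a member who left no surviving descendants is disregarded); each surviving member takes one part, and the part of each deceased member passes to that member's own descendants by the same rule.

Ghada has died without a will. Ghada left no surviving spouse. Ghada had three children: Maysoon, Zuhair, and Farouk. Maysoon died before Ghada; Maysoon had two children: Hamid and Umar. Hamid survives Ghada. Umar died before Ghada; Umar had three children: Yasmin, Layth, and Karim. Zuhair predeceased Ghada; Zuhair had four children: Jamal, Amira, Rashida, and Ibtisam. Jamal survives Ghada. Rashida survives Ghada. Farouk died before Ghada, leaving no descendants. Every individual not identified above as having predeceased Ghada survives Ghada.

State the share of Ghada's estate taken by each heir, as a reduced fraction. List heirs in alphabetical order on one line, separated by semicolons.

Amira 1/8; Hamid 1/4; Ibtisam 1/8; Jamal 1/8; Karim 1/12; Layth 1/12; Rashida 1/8; Yasmin 1/12

There is no surviving spouse, so the entire estate passes to Ghada's descendants per stirpes.
Farouk left no surviving issue, so that branch lapses and is disregarded.
The estate is divided into 2 equal shares of 1/2 among Maysoon, Zuhair.
Maysoon predeceased; the 1/2 allotted to Maysoon's branch passes to Maysoon's issue by representation.
The 1/2 is divided into 2 equal shares of 1/4 among Hamid, Umar.
Hamid is living and takes 1/4.
Umar predeceased; the 1/4 allotted to Umar's branch passes to Umar's issue by representation.
The 1/4 is divided into 3 equal shares of 1/12 among Yasmin, Layth, Karim.
Yasmin is living and takes 1/12.
Layth is living and takes 1/12.
Karim is living and takes 1/12.
Zuhair predeceased; the 1/2 allotted to Zuhair's branch passes to Zuhair's issue by representation.
The 1/2 is divided into 4 equal shares of 1/8 among Jamal, Amira, Rashida, Ibtisam.
Jamal is living and takes 1/8.
Amira is living and takes 1/8.
Rashida is living and takes 1/8.
Ibtisam is living and takes 1/8.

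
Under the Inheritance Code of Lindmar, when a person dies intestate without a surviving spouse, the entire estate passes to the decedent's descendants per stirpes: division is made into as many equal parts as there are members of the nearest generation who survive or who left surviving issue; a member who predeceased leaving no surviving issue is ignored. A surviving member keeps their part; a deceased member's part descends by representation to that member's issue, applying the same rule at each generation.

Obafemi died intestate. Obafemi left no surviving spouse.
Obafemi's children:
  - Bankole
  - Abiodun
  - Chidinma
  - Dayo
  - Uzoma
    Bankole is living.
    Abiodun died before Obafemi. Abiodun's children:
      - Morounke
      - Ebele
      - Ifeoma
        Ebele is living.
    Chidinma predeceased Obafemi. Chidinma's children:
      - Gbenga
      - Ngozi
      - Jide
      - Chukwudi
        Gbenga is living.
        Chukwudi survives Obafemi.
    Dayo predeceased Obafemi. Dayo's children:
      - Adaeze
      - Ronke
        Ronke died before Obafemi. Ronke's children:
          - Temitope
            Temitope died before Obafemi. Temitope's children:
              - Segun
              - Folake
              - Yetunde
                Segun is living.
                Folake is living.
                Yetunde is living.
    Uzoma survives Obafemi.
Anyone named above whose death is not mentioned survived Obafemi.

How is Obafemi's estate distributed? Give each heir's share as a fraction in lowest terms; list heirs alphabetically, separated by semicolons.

There is no surviving spouse, so the entire estate passes to Obafemi's descendants per stirpes.
The estate is divided into 5 equal shares of 1/5 among Bankole, Abiodun, Chidinma, Dayo, Uzoma.
Bankole is living and takes 1/5.
Abiodun predeceased; the 1/5 allotted to Abiodun's branch passes to Abiodun's issue by representation.
The 1/5 is divided into 3 equal shares of 1/15 among Morounke, Ebele, Ifeoma.
Morounke is living and takes 1/15.
Ebele is living and takes 1/15.
Ifeoma is living and takes 1/15.
Chidinma predeceased; the 1/5 allotted to Chidinma's branch passes to Chidinma's issue by representation.
The 1/5 is divided into 4 equal shares of 1/20 among Gbenga, Ngozi, Jide, Chukwudi.
Gbenga is living and takes 1/20.
Ngozi is living and takes 1/20.
Jide is living and takes 1/20.
Chukwudi is living and takes 1/20.
Dayo predeceased; the 1/5 allotted to Dayo's branch passes to Dayo's issue by representation.
The 1/5 is divided into 2 equal shares of 1/10 among Adaeze, Ronke.
Adaeze is living and takes 1/10.
Ronke predeceased; the 1/10 allotted to Ronke's branch passes to Ronke's issue by representation.
Temitope's line is the sole branch at this level, so the full 1/10 passes to Temitope's issue by representation.
The 1/10 is divided into 3 equal shares of 1/30 among Segun, Folake, Yetunde.
Segun is living and takes 1/30.
Folake is living and takes 1/30.
Yetunde is living and takes 1/30.
Uzoma is living and takes 1/5.

Adaeze 1/10; Bankole 1/5; Chukwudi 1/20; Ebele 1/15; Folake 1/30; Gbenga 1/20; Ifeoma 1/15; Jide 1/20; Morounke 1/15; Ngozi 1/20; Segun 1/30; Uzoma 1/5; Yetunde 1/30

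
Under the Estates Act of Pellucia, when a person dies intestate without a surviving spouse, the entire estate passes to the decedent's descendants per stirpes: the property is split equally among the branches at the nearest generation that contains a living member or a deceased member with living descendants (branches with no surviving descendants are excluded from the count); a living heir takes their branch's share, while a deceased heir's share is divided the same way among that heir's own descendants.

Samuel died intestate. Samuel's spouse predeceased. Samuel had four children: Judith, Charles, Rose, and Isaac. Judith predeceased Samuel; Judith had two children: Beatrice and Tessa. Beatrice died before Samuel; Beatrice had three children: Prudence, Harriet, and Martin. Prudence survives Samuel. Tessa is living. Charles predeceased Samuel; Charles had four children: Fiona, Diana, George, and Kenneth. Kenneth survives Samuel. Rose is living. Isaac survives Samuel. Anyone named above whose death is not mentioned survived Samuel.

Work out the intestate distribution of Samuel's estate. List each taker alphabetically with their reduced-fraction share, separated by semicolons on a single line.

Diana 1/16; Fiona 1/16; George 1/16; Harriet 1/24; Isaac 1/4; Kenneth 1/16; Martin 1/24; Prudence 1/24; Rose 1/4; Tessa 1/8

There is no surviving spouse, so the entire estate passes to Samuel's descendants per stirpes.
The estate is divided into 4 equal shares of 1/4 among Judith, Charles, Rose, Isaac.
Judith predeceased; the 1/4 allotted to Judith's branch passes to Judith's issue by representation.
The 1/4 is divided into 2 equal shares of 1/8 among Beatrice, Tessa.
Beatrice predeceased; the 1/8 allotted to Beatrice's branch passes to Beatrice's issue by representation.
The 1/8 is divided into 3 equal shares of 1/24 among Prudence, Harriet, Martin.
Prudence is living and takes 1/24.
Harriet is living and takes 1/24.
Martin is living and takes 1/24.
Tessa is living and takes 1/8.
Charles predeceased; the 1/4 allotted to Charles's branch passes to Charles's issue by representation.
The 1/4 is divided into 4 equal shares of 1/16 among Fiona, Diana, George, Kenneth.
Fiona is living and takes 1/16.
Diana is living and takes 1/16.
George is living and takes 1/16.
Kenneth is living and takes 1/16.
Rose is living and takes 1/4.
Isaac is living and takes 1/4.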